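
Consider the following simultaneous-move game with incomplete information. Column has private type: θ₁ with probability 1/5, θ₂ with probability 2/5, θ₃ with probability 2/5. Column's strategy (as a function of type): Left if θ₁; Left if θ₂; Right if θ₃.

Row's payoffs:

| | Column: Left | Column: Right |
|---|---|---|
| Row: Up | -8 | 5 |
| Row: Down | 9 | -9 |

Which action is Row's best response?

E[Up] = 1/5·(-8) + 2/5·(-8) + 2/5·(5) = -14/5
E[Down] = 1/5·(9) + 2/5·(9) + 2/5·(-9) = 9/5
Best response: Down (9/5 is the largest).

Down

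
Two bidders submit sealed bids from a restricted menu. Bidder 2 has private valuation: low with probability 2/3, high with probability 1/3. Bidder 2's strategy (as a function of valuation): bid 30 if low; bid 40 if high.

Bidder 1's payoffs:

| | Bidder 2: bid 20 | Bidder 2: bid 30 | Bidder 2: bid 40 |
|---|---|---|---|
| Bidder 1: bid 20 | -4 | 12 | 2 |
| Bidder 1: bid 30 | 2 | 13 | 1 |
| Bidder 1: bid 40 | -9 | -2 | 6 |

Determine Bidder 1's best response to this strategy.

bid 30

E[bid 20] = 2/3·(12) + 1/3·(2) = 26/3
E[bid 30] = 2/3·(13) + 1/3·(1) = 9
E[bid 40] = 2/3·(-2) + 1/3·(6) = 2/3
Best response: bid 30 (9 is the largest).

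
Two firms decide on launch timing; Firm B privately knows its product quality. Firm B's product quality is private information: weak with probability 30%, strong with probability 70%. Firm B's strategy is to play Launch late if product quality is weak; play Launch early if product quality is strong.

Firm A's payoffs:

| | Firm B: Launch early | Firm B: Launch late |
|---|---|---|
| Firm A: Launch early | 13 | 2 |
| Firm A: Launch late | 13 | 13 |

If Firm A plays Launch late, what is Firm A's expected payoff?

E[Launch late] = 0.3·13 + 0.7·13 = 3.9 + 9.1 = 13

13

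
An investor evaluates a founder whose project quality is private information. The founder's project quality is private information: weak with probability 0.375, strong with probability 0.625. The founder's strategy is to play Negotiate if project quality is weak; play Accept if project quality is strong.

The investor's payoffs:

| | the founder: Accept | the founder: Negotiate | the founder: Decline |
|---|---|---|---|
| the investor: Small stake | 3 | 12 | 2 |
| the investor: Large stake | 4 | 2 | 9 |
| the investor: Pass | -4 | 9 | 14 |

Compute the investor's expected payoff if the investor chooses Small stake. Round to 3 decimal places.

Take the expectation over the founder's project quality, weighting each type's action by its prior probability.
E[Small stake] = 0.375·12 + 0.625·3 = 4.5 + 1.875 = 6.375

6.375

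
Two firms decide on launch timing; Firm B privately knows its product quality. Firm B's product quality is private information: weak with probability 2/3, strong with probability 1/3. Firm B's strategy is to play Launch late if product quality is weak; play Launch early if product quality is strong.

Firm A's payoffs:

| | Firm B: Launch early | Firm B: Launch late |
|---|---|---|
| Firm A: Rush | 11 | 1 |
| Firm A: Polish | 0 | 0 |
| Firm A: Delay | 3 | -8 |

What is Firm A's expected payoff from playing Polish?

0

Take the expectation over Firm B's product quality, weighting each type's action by its prior probability.
E[Polish] = 2/3·0 + 1/3·0 = 0 + 0 = 0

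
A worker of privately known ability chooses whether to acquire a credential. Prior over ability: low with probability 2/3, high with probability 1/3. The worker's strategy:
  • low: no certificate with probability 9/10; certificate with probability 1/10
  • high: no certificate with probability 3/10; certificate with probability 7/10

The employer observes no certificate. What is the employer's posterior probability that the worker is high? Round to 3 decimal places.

P(no certificate) = (2/3)·(9/10) + (1/3)·(3/10) = 7/10
P(high | no certificate) = ((1/3)·(3/10)) / (7/10) = (1/10) / (7/10) = 1/7

0.143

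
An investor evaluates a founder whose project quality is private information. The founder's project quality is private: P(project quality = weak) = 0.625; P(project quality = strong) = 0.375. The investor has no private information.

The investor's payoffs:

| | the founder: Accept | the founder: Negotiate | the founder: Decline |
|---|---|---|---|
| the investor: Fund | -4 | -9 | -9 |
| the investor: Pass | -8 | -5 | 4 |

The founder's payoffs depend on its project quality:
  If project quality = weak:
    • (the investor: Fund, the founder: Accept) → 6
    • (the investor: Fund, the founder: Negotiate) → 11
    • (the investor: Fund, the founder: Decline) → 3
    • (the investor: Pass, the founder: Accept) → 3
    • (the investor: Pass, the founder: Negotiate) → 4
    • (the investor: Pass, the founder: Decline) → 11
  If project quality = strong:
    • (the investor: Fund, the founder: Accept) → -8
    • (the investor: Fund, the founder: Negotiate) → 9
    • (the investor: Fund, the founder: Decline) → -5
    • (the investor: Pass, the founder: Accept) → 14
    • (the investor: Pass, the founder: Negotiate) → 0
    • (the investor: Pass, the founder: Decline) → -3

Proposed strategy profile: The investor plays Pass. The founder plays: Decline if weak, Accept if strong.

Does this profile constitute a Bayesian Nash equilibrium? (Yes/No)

Yes

The investor plays Pass: E[Pass] = 0.625·(4) + 0.375·(-8) = -0.5; E[Fund] = -7.125. Best-responding. ✓
The founder (project quality weak), facing Pass: Accept gives 3, Negotiate gives 4, Decline gives 11. Proposed Decline is best. ✓
The founder (project quality strong), facing Pass: Accept gives 14, Negotiate gives 0, Decline gives -3. Proposed Accept is best. ✓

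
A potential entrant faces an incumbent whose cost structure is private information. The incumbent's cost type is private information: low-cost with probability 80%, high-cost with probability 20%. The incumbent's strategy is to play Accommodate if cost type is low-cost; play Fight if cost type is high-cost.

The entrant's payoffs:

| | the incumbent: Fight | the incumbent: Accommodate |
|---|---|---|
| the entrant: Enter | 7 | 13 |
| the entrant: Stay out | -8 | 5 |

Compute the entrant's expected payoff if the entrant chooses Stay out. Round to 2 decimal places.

2.40

E[Stay out] = 0.8·5 + 0.2·(-8) = 4 + (-1.6) = 2.4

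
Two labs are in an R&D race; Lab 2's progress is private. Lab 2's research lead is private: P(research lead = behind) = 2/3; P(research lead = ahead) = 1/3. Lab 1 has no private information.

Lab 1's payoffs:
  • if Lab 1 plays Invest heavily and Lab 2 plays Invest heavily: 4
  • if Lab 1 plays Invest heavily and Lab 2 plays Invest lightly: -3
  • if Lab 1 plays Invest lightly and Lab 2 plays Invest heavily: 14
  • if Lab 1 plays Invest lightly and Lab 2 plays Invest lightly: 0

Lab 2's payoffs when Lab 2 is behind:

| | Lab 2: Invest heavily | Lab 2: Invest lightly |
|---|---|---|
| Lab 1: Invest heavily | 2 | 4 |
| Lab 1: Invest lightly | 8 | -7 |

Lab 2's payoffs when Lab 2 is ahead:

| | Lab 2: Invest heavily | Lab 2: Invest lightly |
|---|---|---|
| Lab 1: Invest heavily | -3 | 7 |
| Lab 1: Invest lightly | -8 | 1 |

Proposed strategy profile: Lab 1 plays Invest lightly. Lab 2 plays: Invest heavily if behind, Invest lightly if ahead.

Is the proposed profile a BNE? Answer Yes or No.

A profile is a BNE iff every type of every player is best-responding given beliefs about the other side.
Lab 1 plays Invest lightly: E[Invest lightly] = 2/3·(14) + 1/3·(0) = 28/3; E[Invest heavily] = 5/3. Best-responding. ✓
Lab 2 (research lead behind), facing Invest lightly: Invest heavily gives 8, Invest lightly gives -7. Proposed Invest heavily is best. ✓
Lab 2 (research lead ahead), facing Invest lightly: Invest heavily gives -8, Invest lightly gives 1. Proposed Invest lightly is best. ✓

Yes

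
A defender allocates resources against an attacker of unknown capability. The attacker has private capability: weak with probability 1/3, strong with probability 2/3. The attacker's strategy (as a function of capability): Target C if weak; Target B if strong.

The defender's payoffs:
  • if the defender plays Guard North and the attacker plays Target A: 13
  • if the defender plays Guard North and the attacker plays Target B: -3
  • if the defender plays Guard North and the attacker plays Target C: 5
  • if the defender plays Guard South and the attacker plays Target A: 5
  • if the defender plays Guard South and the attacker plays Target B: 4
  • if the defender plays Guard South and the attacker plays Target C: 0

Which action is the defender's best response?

Compute the defender's expected payoff for each action, taking the expectation over the attacker's type.
E[Guard North] = 1/3·(5) + 2/3·(-3) = -1/3
E[Guard South] = 1/3·(0) + 2/3·(4) = 8/3
Best response: Guard South (8/3 is the largest).

Guard South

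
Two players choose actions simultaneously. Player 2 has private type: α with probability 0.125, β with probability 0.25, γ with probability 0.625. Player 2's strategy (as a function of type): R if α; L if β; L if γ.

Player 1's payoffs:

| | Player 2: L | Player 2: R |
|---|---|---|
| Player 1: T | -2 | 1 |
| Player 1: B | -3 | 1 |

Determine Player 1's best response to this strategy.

T

E[T] = 0.125·(1) + 0.25·(-2) + 0.625·(-2) = -1.625
E[B] = 0.125·(1) + 0.25·(-3) + 0.625·(-3) = -2.5
Best response: T (-1.625 is the largest).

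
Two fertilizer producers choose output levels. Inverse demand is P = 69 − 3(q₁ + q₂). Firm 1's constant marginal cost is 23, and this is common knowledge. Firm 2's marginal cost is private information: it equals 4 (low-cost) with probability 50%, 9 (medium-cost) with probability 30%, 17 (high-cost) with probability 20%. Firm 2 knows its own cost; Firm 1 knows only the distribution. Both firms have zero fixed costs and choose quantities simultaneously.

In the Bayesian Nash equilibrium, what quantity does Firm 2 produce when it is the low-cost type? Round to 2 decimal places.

9.11

Each type of Firm 2 best-responds to q₁; Firm 1 best-responds to the expected q₂ over Firm 2's types.
Firm 2 with cost c maximizes (69 − 3(q₁+q₂) − c)·q₂, giving q₂(c) = (69 − c − 3q₁)/6.
E[c₂] = 0.5·4 + 0.3·9 + 0.2·17 = 8.1
Firm 1's FOC against E[q₂] yields q₁ = (69 − 2·23 + E[c₂])/9 = (69 − 46 + 8.1)/9 = 3.45556.
q₂(low-cost) = (69 − 4 − 3·3.45556)/6 = 9.10556.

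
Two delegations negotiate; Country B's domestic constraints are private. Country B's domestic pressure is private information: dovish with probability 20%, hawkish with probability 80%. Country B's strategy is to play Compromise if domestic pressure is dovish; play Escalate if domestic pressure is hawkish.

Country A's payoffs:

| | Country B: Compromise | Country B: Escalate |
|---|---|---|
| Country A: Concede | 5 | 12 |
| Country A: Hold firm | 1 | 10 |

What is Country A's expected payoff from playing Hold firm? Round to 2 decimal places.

8.20

Take the expectation over Country B's domestic pressure, weighting each type's action by its prior probability.
E[Hold firm] = 0.2·1 + 0.8·10 = 0.2 + 8 = 8.2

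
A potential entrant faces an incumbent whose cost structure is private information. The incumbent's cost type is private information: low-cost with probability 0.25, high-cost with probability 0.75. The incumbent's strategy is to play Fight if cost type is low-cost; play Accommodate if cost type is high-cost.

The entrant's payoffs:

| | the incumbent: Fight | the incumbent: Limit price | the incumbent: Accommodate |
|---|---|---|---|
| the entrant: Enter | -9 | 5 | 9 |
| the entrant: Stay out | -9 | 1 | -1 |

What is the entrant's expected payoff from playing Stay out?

-3

Take the expectation over the incumbent's cost type, weighting each type's action by its prior probability.
E[Stay out] = 0.25·(-9) + 0.75·(-1) = (-2.25) + (-0.75) = -3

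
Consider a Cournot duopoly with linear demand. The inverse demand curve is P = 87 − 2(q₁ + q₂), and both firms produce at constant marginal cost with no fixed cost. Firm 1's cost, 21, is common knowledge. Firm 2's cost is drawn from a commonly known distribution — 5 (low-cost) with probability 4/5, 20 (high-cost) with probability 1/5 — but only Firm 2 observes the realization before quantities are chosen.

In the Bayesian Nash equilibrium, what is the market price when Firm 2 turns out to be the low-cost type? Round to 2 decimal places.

37.17

Firm 2 with cost c maximizes (87 − 2(q₁+q₂) − c)·q₂, giving q₂(c) = (87 − c − 2q₁)/4.
E[c₂] = 4/5·5 + 1/5·20 = 8
Firm 1's FOC against E[q₂] yields q₁ = (87 − 2·21 + E[c₂])/6 = (87 − 42 + 8)/6 = 8.83333.
q₂(low-cost) = 16.0833, so P = 87 − 2·(8.83333 + 16.0833) = 37.1667.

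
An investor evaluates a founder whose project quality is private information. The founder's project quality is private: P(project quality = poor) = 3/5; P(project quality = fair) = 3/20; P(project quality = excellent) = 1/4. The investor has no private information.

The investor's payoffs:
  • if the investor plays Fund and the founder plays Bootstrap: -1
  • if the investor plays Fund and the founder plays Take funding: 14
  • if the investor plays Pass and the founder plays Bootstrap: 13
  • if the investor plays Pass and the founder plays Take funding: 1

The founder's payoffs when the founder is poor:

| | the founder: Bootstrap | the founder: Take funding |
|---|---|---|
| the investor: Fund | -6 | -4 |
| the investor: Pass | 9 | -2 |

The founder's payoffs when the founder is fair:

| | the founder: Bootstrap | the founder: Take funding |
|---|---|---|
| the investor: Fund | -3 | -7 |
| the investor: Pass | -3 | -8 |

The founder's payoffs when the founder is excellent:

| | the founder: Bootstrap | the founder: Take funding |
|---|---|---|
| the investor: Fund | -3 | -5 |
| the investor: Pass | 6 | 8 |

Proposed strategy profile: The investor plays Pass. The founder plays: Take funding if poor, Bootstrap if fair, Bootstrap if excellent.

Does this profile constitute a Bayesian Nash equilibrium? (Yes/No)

A profile is a BNE iff every type of every player is best-responding given beliefs about the other side.
The investor plays Pass: E[Pass] = 3/5·(1) + 3/20·(13) + 1/4·(13) = 29/5; E[Fund] = 8. Not best-responding. ✗
The founder (project quality poor), facing Pass: Bootstrap gives 9, Take funding gives -2. Proposed Take funding is not best — profitable deviation exists. ✗
The founder (project quality fair), facing Pass: Bootstrap gives -3, Take funding gives -8. Proposed Bootstrap is best. ✓
The founder (project quality excellent), facing Pass: Bootstrap gives 6, Take funding gives 8. Proposed Bootstrap is not best — profitable deviation exists. ✗

No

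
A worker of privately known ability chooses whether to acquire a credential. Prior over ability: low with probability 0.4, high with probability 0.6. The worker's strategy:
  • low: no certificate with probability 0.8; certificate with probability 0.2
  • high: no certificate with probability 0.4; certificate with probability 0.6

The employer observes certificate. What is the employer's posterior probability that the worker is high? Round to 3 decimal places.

Apply Bayes' rule using the sender's strategy as the likelihood.
P(certificate) = 0.4·0.2 + 0.6·0.6 = 0.44
P(high | certificate) = (0.6·0.6) / 0.44 = 0.36 / 0.44 = 0.818182

0.818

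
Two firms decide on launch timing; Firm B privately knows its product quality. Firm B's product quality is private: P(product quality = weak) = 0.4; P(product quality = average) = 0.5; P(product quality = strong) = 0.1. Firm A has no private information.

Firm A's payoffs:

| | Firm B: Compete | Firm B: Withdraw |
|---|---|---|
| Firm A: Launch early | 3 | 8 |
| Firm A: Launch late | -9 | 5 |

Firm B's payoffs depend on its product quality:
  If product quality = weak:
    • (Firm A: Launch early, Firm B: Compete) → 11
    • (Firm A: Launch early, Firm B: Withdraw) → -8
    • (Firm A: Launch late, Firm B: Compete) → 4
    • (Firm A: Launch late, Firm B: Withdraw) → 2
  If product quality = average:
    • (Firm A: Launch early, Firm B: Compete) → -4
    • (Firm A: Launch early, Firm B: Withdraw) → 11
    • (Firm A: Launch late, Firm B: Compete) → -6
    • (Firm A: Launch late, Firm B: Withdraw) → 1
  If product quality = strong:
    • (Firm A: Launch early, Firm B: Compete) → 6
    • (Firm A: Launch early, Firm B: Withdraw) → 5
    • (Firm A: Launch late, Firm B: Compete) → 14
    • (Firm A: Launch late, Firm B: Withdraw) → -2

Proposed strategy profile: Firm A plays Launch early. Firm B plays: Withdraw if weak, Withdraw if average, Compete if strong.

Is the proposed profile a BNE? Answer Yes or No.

No

Firm A plays Launch early: E[Launch early] = 0.4·(8) + 0.5·(8) + 0.1·(3) = 7.5; E[Launch late] = 3.6. Best-responding. ✓
Firm B (product quality weak), facing Launch early: Compete gives 11, Withdraw gives -8. Proposed Withdraw is not best — profitable deviation exists. ✗
Firm B (product quality average), facing Launch early: Compete gives -4, Withdraw gives 11. Proposed Withdraw is best. ✓
Firm B (product quality strong), facing Launch early: Compete gives 6, Withdraw gives 5. Proposed Compete is best. ✓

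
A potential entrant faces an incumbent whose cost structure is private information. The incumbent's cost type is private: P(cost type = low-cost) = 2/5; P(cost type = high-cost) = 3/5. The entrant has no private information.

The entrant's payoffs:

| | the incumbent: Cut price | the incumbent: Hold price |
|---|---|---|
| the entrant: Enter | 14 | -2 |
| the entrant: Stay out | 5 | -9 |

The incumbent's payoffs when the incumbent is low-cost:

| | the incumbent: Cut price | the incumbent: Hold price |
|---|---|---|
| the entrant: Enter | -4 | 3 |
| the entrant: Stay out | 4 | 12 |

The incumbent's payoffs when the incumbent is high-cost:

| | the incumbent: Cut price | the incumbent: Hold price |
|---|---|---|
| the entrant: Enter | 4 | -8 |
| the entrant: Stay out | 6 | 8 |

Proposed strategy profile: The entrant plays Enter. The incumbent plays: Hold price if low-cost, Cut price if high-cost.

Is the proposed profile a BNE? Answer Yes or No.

A profile is a BNE iff every type of every player is best-responding given beliefs about the other side.
The entrant plays Enter: E[Enter] = 2/5·(-2) + 3/5·(14) = 38/5; E[Stay out] = -3/5. Best-responding. ✓
The incumbent (cost type low-cost), facing Enter: Cut price gives -4, Hold price gives 3. Proposed Hold price is best. ✓
The incumbent (cost type high-cost), facing Enter: Cut price gives 4, Hold price gives -8. Proposed Cut price is best. ✓

Yes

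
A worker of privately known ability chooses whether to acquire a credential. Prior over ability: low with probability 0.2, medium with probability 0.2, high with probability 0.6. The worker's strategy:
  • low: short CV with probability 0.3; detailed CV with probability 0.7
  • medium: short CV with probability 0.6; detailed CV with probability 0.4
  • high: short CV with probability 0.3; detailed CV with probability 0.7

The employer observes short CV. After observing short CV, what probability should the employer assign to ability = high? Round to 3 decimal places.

P(short CV) = 0.2·0.3 + 0.2·0.6 + 0.6·0.3 = 0.36
P(high | short CV) = (0.6·0.3) / 0.36 = 0.18 / 0.36 = 0.5

0.500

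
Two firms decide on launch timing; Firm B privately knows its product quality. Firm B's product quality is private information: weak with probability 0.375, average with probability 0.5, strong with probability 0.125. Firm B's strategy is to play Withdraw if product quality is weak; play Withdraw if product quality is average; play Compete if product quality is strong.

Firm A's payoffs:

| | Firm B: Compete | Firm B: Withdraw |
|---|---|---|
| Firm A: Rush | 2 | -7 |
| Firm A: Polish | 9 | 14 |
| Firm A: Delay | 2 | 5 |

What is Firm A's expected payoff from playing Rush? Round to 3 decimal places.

-5.875

E[Rush] = 0.375·(-7) + 0.5·(-7) + 0.125·2 = (-2.625) + (-3.5) + 0.25 = -5.875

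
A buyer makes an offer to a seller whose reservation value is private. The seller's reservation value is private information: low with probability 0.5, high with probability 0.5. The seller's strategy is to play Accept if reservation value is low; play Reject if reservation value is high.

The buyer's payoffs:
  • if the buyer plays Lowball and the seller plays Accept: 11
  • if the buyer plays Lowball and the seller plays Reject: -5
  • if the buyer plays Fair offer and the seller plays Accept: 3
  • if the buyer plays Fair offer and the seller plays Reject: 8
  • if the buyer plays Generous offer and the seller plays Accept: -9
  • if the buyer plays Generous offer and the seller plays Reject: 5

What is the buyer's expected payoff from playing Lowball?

Take the expectation over the seller's reservation value, weighting each type's action by its prior probability.
E[Lowball] = 0.5·11 + 0.5·(-5) = 5.5 + (-2.5) = 3

3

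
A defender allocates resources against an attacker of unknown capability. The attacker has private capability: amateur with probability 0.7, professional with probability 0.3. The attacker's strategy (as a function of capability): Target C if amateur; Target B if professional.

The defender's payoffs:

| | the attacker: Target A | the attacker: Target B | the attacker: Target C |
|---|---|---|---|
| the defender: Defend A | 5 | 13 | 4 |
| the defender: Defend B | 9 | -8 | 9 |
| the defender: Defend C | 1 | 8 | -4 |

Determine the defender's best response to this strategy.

E[Defend A] = 0.7·(4) + 0.3·(13) = 6.7
E[Defend B] = 0.7·(9) + 0.3·(-8) = 3.9
E[Defend C] = 0.7·(-4) + 0.3·(8) = -0.4
Best response: Defend A (6.7 is the largest).

Defend A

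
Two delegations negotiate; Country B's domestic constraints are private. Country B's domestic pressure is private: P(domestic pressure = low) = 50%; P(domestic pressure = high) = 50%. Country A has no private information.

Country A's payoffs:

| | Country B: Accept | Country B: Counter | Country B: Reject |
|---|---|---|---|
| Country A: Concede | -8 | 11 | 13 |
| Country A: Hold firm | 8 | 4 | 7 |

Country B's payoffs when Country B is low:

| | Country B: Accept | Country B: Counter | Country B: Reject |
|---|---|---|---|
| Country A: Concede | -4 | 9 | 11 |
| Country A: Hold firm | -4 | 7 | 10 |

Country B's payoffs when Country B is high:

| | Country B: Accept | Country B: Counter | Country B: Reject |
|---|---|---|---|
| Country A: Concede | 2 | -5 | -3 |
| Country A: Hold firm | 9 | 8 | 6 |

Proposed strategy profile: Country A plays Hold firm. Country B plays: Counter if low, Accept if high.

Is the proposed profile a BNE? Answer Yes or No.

No

Country A plays Hold firm: E[Hold firm] = 0.5·(4) + 0.5·(8) = 6; E[Concede] = 1.5. Best-responding. ✓
Country B (domestic pressure low), facing Hold firm: Accept gives -4, Counter gives 7, Reject gives 10. Proposed Counter is not best — profitable deviation exists. ✗
Country B (domestic pressure high), facing Hold firm: Accept gives 9, Counter gives 8, Reject gives 6. Proposed Accept is best. ✓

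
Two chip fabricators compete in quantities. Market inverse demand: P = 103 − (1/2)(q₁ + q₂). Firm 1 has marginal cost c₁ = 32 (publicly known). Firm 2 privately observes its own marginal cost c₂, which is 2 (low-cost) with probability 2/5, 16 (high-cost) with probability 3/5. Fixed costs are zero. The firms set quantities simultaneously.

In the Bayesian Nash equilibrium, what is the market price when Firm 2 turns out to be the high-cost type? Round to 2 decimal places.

Each type of Firm 2 best-responds to q₁; Firm 1 best-responds to the expected q₂ over Firm 2's types.
Firm 2 with cost c maximizes (103 − (1/2)(q₁+q₂) − c)·q₂, giving q₂(c) = (103 − c − (1/2)q₁).
E[c₂] = 2/5·2 + 3/5·16 = 10.4
Firm 1's FOC against E[q₂] yields q₁ = (103 − 2·32 + E[c₂])/(3/2) = (103 − 64 + 10.4)/(3/2) = 32.9333.
q₂(high-cost) = 70.5333, so P = 103 − (1/2)·(32.9333 + 70.5333) = 51.2667.

51.27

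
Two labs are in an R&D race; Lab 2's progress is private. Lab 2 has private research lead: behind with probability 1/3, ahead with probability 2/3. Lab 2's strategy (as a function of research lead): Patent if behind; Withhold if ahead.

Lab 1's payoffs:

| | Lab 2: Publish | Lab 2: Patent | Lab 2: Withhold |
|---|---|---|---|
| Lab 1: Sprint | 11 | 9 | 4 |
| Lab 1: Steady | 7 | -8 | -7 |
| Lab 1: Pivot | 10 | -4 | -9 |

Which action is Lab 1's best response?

Sprint

Compute Lab 1's expected payoff for each action, taking the expectation over Lab 2's type.
E[Sprint] = 1/3·(9) + 2/3·(4) = 17/3
E[Steady] = 1/3·(-8) + 2/3·(-7) = -22/3
E[Pivot] = 1/3·(-4) + 2/3·(-9) = -22/3
Best response: Sprint (17/3 is the largest).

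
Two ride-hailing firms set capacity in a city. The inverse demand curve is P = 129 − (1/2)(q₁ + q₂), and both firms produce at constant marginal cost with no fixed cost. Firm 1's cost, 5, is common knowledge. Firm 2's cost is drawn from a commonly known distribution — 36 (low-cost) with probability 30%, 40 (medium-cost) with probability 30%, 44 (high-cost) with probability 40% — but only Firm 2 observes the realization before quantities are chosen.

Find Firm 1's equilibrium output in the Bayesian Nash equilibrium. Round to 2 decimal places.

106.27

Type-c best response for Firm 2: q₂(c) = (129 − c) − q₁/2.
Firm 1 maximizes expected profit; its first-order condition is 129 − q₁ − (1/2)E[q₂] − 5 = 0.
Substituting E[q₂] and solving: E[c₂] = 40.4, so q₁ = (129 − 2·5 + 40.4)/(3/2) = 106.267.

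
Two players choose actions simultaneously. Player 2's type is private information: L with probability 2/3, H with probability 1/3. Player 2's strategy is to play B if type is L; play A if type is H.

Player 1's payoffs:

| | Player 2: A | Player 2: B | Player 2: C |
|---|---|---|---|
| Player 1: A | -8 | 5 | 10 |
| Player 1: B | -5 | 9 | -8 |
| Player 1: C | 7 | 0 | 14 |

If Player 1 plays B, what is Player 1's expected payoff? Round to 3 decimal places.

E[B] = 2/3·9 + 1/3·(-5) = 6 + (-5/3) = 13/3

4.333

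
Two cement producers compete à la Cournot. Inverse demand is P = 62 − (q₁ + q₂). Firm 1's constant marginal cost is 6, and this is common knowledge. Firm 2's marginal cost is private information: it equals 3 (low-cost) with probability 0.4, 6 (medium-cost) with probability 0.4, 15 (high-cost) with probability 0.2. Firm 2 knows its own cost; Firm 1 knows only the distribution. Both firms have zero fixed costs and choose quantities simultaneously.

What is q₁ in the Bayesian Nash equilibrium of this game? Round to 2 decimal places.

18.87

Firm 2 with cost c maximizes (62 − (q₁+q₂) − c)·q₂, giving q₂(c) = (62 − c − q₁)/2.
E[c₂] = 0.4·3 + 0.4·6 + 0.2·15 = 6.6
Firm 1's FOC against E[q₂] yields q₁ = (62 − 2·6 + E[c₂])/3 = (62 − 12 + 6.6)/3 = 18.8667.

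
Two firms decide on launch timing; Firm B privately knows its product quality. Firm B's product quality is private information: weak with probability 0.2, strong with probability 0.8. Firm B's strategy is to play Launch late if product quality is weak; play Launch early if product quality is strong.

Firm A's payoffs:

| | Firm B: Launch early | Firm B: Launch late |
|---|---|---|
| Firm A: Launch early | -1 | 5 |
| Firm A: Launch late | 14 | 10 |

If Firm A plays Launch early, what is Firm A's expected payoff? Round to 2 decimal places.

0.20

E[Launch early] = 0.2·5 + 0.8·(-1) = 1 + (-0.8) = 0.2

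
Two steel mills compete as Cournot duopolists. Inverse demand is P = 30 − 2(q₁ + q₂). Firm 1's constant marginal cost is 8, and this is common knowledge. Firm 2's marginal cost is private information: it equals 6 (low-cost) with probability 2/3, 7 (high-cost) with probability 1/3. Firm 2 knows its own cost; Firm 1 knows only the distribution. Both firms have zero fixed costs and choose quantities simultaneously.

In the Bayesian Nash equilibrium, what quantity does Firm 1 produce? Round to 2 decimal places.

Type-c best response for Firm 2: q₂(c) = (30 − c)/4 − q₁/2.
Firm 1 maximizes expected profit; its first-order condition is 30 − 4q₁ − 2E[q₂] − 8 = 0.
Substituting E[q₂] and solving: E[c₂] = 6.33333, so q₁ = (30 − 2·8 + 6.33333)/6 = 3.38889.

3.39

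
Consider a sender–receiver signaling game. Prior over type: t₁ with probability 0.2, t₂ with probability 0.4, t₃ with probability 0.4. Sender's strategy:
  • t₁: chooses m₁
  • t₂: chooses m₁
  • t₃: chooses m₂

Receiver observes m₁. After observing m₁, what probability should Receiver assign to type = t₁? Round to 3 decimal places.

P(m₁) = 0.2·1 + 0.4·1 + 0.4·0 = 0.6
P(t₁ | m₁) = (0.2·1) / 0.6 = 0.2 / 0.6 = 0.333333

0.333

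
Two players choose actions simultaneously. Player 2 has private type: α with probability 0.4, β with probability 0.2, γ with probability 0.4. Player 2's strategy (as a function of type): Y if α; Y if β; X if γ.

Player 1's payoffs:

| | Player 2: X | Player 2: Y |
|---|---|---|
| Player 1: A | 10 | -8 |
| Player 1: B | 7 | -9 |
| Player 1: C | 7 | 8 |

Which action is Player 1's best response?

E[A] = 0.4·(-8) + 0.2·(-8) + 0.4·(10) = -0.8
E[B] = 0.4·(-9) + 0.2·(-9) + 0.4·(7) = -2.6
E[C] = 0.4·(8) + 0.2·(8) + 0.4·(7) = 7.6
Best response: C (7.6 is the largest).

C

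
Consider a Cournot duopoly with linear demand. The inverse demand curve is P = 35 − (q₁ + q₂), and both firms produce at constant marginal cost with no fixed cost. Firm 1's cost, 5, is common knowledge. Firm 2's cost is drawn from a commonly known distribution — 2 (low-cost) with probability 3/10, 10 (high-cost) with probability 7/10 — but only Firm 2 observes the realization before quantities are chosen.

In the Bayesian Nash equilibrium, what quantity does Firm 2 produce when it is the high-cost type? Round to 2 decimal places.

7.07

Type-c best response for Firm 2: q₂(c) = (35 − c)/2 − q₁/2.
Firm 1 maximizes expected profit; its first-order condition is 35 − 2q₁ − E[q₂] − 5 = 0.
Substituting E[q₂] and solving: E[c₂] = 7.6, so q₁ = (35 − 2·5 + 7.6)/3 = 10.8667.
q₂(high-cost) = (35 − 10 − 10.8667)/2 = 7.06667.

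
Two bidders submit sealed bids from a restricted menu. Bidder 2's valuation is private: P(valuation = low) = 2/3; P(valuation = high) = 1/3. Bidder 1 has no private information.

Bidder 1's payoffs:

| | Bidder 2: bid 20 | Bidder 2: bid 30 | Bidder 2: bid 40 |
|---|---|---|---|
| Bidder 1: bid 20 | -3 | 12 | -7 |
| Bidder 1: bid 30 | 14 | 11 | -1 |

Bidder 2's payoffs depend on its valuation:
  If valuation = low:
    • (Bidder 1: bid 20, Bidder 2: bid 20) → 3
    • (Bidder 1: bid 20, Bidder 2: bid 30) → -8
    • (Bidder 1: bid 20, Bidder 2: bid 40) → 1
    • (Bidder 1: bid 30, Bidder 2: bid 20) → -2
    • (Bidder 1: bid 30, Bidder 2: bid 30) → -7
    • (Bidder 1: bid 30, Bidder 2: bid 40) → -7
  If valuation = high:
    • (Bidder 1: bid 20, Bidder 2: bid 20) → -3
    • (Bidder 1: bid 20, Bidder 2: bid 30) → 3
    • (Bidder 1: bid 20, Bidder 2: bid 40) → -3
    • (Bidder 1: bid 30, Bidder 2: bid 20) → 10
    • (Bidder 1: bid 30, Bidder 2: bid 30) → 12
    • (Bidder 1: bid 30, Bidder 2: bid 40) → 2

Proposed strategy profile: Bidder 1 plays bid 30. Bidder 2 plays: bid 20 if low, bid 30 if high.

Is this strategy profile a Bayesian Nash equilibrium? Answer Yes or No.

Yes

Bidder 1 plays bid 30: E[bid 30] = 2/3·(14) + 1/3·(11) = 13; E[bid 20] = 2. Best-responding. ✓
Bidder 2 (valuation low), facing bid 30: bid 20 gives -2, bid 30 gives -7, bid 40 gives -7. Proposed bid 20 is best. ✓
Bidder 2 (valuation high), facing bid 30: bid 20 gives 10, bid 30 gives 12, bid 40 gives 2. Proposed bid 30 is best. ✓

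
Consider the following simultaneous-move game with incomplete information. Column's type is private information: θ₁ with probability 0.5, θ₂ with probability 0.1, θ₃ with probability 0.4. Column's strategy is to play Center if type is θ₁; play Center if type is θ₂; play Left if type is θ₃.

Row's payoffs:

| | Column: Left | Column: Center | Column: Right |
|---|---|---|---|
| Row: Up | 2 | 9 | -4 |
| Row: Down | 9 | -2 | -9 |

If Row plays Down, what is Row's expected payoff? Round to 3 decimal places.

2.400

E[Down] = 0.5·(-2) + 0.1·(-2) + 0.4·9 = (-1) + (-0.2) + 3.6 = 2.4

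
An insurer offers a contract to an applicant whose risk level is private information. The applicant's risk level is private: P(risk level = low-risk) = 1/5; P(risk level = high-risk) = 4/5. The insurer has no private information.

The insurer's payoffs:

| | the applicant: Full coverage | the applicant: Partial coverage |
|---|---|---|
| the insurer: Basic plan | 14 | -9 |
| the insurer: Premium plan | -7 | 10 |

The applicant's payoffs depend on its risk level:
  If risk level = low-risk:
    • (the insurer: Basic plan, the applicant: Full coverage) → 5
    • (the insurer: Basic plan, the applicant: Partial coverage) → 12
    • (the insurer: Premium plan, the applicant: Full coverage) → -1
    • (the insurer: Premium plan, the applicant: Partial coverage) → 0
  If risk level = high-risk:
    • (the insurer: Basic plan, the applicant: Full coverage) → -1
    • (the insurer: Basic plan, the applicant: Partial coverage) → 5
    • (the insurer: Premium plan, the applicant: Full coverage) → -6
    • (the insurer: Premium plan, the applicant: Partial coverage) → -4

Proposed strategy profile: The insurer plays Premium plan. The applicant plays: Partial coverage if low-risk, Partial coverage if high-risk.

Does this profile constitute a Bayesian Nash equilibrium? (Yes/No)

Yes

A profile is a BNE iff every type of every player is best-responding given beliefs about the other side.
The insurer plays Premium plan: E[Premium plan] = 1/5·(10) + 4/5·(10) = 10; E[Basic plan] = -9. Best-responding. ✓
The applicant (risk level low-risk), facing Premium plan: Full coverage gives -1, Partial coverage gives 0. Proposed Partial coverage is best. ✓
The applicant (risk level high-risk), facing Premium plan: Full coverage gives -6, Partial coverage gives -4. Proposed Partial coverage is best. ✓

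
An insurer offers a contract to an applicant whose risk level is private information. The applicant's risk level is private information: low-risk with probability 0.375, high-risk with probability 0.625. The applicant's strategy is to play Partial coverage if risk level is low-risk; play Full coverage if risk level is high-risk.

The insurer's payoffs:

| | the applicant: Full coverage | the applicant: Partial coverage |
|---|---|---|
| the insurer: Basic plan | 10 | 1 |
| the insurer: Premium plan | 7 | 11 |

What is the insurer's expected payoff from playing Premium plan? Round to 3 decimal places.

E[Premium plan] = 0.375·11 + 0.625·7 = 4.125 + 4.375 = 8.5

8.500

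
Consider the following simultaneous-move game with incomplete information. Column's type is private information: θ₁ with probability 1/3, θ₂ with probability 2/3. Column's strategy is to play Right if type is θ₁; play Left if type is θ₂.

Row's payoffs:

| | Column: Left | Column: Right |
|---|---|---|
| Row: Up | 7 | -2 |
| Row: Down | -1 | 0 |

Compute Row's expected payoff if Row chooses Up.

4

E[Up] = 1/3·(-2) + 2/3·7 = (-2/3) + 14/3 = 4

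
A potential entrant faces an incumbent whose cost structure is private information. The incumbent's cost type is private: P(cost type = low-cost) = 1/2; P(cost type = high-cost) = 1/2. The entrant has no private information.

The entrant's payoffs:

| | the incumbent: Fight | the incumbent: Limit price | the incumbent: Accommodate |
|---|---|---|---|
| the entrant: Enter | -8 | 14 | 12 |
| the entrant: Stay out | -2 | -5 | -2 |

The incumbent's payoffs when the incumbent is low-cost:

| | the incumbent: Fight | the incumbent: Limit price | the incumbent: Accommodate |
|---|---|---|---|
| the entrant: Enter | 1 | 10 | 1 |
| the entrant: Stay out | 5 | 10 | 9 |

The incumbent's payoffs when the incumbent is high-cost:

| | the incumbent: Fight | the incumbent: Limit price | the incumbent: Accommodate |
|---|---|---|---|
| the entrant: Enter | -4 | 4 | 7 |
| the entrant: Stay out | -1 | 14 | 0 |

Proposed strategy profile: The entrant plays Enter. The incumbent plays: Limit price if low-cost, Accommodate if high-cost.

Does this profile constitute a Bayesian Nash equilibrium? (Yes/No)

Yes

The entrant plays Enter: E[Enter] = 1/2·(14) + 1/2·(12) = 13; E[Stay out] = -7/2. Best-responding. ✓
The incumbent (cost type low-cost), facing Enter: Fight gives 1, Limit price gives 10, Accommodate gives 1. Proposed Limit price is best. ✓
The incumbent (cost type high-cost), facing Enter: Fight gives -4, Limit price gives 4, Accommodate gives 7. Proposed Accommodate is best. ✓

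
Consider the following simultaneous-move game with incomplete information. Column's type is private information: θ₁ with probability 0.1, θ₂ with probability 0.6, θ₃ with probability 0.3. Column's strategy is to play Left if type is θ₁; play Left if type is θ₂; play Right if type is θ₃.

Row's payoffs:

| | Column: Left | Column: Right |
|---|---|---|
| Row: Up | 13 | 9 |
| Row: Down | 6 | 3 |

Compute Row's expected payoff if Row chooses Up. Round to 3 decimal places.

Take the expectation over Column's type, weighting each type's action by its prior probability.
E[Up] = 0.1·13 + 0.6·13 + 0.3·9 = 1.3 + 7.8 + 2.7 = 11.8

11.800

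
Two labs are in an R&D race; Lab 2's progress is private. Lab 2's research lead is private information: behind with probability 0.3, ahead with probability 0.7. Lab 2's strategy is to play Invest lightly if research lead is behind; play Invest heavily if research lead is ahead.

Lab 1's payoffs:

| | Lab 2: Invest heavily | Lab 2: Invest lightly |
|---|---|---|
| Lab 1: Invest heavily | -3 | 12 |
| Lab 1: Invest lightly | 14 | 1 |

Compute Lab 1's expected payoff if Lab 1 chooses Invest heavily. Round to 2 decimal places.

1.50

E[Invest heavily] = 0.3·12 + 0.7·(-3) = 3.6 + (-2.1) = 1.5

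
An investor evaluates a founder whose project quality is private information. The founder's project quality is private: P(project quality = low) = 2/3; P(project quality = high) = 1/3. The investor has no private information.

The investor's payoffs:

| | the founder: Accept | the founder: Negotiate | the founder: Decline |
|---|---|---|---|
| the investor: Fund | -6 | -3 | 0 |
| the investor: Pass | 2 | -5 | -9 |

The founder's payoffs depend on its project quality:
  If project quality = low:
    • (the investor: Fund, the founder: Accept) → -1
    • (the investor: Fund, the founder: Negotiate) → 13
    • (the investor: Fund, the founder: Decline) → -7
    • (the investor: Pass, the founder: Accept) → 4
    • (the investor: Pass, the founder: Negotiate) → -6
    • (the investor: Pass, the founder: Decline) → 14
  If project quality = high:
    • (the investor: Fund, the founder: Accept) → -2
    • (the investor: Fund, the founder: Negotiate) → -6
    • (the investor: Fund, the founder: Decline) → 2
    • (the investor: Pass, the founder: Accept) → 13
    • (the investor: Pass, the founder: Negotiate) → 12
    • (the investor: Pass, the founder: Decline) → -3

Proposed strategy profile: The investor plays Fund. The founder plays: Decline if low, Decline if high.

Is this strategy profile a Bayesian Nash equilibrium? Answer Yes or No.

The investor plays Fund: E[Fund] = 2/3·(0) + 1/3·(0) = 0; E[Pass] = -9. Best-responding. ✓
The founder (project quality low), facing Fund: Accept gives -1, Negotiate gives 13, Decline gives -7. Proposed Decline is not best — profitable deviation exists. ✗
The founder (project quality high), facing Fund: Accept gives -2, Negotiate gives -6, Decline gives 2. Proposed Decline is best. ✓

No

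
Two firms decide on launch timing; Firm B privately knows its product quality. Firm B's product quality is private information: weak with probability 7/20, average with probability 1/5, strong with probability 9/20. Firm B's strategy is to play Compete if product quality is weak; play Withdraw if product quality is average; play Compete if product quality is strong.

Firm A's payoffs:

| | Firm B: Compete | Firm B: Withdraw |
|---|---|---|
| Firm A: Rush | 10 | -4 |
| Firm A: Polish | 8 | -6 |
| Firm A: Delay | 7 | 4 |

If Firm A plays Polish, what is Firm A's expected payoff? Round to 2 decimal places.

Take the expectation over Firm B's product quality, weighting each type's action by its prior probability.
E[Polish] = 7/20·8 + 1/5·(-6) + 9/20·8 = 14/5 + (-6/5) + 18/5 = 26/5

5.20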